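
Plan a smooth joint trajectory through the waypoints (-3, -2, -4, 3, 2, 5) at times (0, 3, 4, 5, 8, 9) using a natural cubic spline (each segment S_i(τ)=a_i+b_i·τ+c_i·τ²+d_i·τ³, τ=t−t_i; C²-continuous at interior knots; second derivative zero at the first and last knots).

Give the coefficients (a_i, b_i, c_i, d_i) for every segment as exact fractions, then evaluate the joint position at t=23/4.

  seg 0: a=-3 b=3722/1641 c=0 d=-3175/14769
  seg 1: a=-2 b=-5803/1641 c=-3175/1641 d=5696/1641
  seg 2: a=-4 b=1645/547 c=13913/1641 d=-7361/1641
  seg 3: a=3 b=10678/1641 c=-8170/1641 d=13285/14769
  seg 4: a=2 b=1513/1641 c=1705/547 d=-1705/1641
S(23/4) = 191117/35008

Δ: Δ0=1/3, Δ1=-2, Δ2=7, Δ3=-1/3, Δ4=3
row 1: diag=8, rhs=-14; c'=1/8, d'=-7/4
row 2: denom=4−1·1/8=31/8; d'=(54−1·-7/4)/(31/8)=446/31
row 3: denom=8−1·8/31=240/31; d'=(-44−1·446/31)/(240/31)=-181/24
row 4: denom=8−3·31/80=547/80; d'=(20−3·-181/24)/(547/80)=3410/547
back: M4=3410/547
back: M3=-181/24−31/80·3410/547=-16340/1641
back: M2=446/31−8/31·-16340/1641=27826/1641
back: M1=-7/4−1/8·27826/1641=-6350/1641
M: M0=0, M1=-6350/1641, M2=27826/1641, M3=-16340/1641, M4=3410/547, M5=0
seg 0: a=-3, c=M0/2=0, d=(M1−M0)/(6·3)=-3175/14769, b=Δ0−h0·(2M0+M1)/6=3722/1641
seg 1: a=-2, c=M1/2=-3175/1641, d=(M2−M1)/(6·1)=5696/1641, b=Δ1−h1·(2M1+M2)/6=-5803/1641
seg 2: a=-4, c=M2/2=13913/1641, d=(M3−M2)/(6·1)=-7361/1641, b=Δ2−h2·(2M2+M3)/6=1645/547
seg 3: a=3, c=M3/2=-8170/1641, d=(M4−M3)/(6·3)=13285/14769, b=Δ3−h3·(2M3+M4)/6=10678/1641
seg 4: a=2, c=M4/2=1705/547, d=(M5−M4)/(6·1)=-1705/1641, b=Δ4−h4·(2M4+M5)/6=1513/1641
t_q=23/4 → seg 3, τ=3/4; S=3+10678/1641·τ+-8170/1641·τ²+13285/14769·τ³=191117/35008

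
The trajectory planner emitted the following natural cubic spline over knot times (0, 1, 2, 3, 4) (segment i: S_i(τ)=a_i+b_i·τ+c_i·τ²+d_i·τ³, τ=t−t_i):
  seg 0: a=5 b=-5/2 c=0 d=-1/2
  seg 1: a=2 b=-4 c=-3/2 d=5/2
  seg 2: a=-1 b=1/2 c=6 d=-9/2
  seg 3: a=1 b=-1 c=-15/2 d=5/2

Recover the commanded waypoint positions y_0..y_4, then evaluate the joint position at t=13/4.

y_0 = S_0(0) = a_0 = 5
y_1 = S_1(0) = a_1 = 2
y_2 = S_2(0) = a_2 = -1
y_3 = S_3(0) = a_3 = 1
y_4 = S_3(1) = -5
t_q=13/4 is in segment 3 (τ=1/4); S_3(τ)=41/128

y_0=5 y_1=2 y_2=-1 y_3=1 y_4=-5
S(13/4) = 41/128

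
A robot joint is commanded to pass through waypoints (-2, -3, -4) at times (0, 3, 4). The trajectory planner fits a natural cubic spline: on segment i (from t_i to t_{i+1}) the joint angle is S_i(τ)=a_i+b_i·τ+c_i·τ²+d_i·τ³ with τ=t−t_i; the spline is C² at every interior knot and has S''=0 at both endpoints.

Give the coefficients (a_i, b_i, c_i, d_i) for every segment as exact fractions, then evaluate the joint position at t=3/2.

Δ: Δ0=-1/3, Δ1=-1
row 1: diag=8, rhs=-4; c'=1/8, d'=-1/2
back: M1=-1/2
M: M0=0, M1=-1/2, M2=0
seg 0: a=-2, c=M0/2=0, d=(M1−M0)/(6·3)=-1/36, b=Δ0−h0·(2M0+M1)/6=-1/12
seg 1: a=-3, c=M1/2=-1/4, d=(M2−M1)/(6·1)=1/12, b=Δ1−h1·(2M1+M2)/6=-5/6
t_q=3/2 → seg 0, τ=3/2; S=-2+-1/12·τ+0·τ²+-1/36·τ³=-71/32

  seg 0: a=-2 b=-1/12 c=0 d=-1/36
  seg 1: a=-3 b=-5/6 c=-1/4 d=1/12
S(3/2) = -71/32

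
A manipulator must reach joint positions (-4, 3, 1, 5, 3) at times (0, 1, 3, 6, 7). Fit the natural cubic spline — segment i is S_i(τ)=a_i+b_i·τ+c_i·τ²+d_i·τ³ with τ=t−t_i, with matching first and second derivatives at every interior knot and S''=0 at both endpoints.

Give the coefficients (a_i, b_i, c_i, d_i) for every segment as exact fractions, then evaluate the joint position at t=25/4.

Δ: Δ0=7, Δ1=-1, Δ2=4/3, Δ3=-2
row 1: diag=6, rhs=-48; c'=1/3, d'=-8
row 2: denom=10−2·1/3=28/3; d'=(14−2·-8)/(28/3)=45/14
row 3: denom=8−3·9/28=197/28; d'=(-20−3·45/14)/(197/28)=-830/197
back: M3=-830/197
back: M2=45/14−9/28·-830/197=900/197
back: M1=-8−1/3·900/197=-1876/197
M: M0=0, M1=-1876/197, M2=900/197, M3=-830/197, M4=0
seg 0: a=-4, c=M0/2=0, d=(M1−M0)/(6·1)=-938/591, b=Δ0−h0·(2M0+M1)/6=5075/591
seg 1: a=3, c=M1/2=-938/197, d=(M2−M1)/(6·2)=694/591, b=Δ1−h1·(2M1+M2)/6=2261/591
seg 2: a=1, c=M2/2=450/197, d=(M3−M2)/(6·3)=-865/1773, b=Δ2−h2·(2M2+M3)/6=-667/591
seg 3: a=5, c=M3/2=-415/197, d=(M4−M3)/(6·1)=415/591, b=Δ3−h3·(2M3+M4)/6=-352/591
t_q=25/4 → seg 3, τ=1/4; S=5+-352/591·τ+-415/197·τ²+415/591·τ³=59641/12608

  seg 0: a=-4 b=5075/591 c=0 d=-938/591
  seg 1: a=3 b=2261/591 c=-938/197 d=694/591
  seg 2: a=1 b=-667/591 c=450/197 d=-865/1773
  seg 3: a=5 b=-352/591 c=-415/197 d=415/591
S(25/4) = 59641/12608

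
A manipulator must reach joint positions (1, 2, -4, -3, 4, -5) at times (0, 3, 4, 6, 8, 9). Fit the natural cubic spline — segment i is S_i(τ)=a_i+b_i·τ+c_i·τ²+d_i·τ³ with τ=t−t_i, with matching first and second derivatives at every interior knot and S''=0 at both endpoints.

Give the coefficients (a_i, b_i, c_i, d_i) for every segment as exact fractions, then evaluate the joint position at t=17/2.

Δ: Δ0=1/3, Δ1=-6, Δ2=1/2, Δ3=7/2, Δ4=-9
row 1: diag=8, rhs=-38; c'=1/8, d'=-19/4
row 2: denom=6−1·1/8=47/8; d'=(39−1·-19/4)/(47/8)=350/47
row 3: denom=8−2·16/47=344/47; d'=(18−2·350/47)/(344/47)=73/172
row 4: denom=6−2·47/172=469/86; d'=(-75−2·73/172)/(469/86)=-6523/469
back: M4=-6523/469
back: M3=73/172−47/172·-6523/469=3963/938
back: M2=350/47−16/47·3963/938=2818/469
back: M1=-19/4−1/8·2818/469=-2580/469
M: M0=0, M1=-2580/469, M2=2818/469, M3=3963/938, M4=-6523/469, M5=0
seg 0: a=1, c=M0/2=0, d=(M1−M0)/(6·3)=-430/1407, b=Δ0−h0·(2M0+M1)/6=4339/1407
seg 1: a=2, c=M1/2=-1290/469, d=(M2−M1)/(6·1)=2699/1407, b=Δ1−h1·(2M1+M2)/6=-7271/1407
seg 2: a=-4, c=M2/2=1409/469, d=(M3−M2)/(6·2)=-239/1608, b=Δ2−h2·(2M2+M3)/6=-6914/1407
seg 3: a=-3, c=M3/2=3963/1876, d=(M4−M3)/(6·2)=-17009/11256, b=Δ3−h3·(2M3+M4)/6=14969/2814
seg 4: a=4, c=M4/2=-6523/938, d=(M5−M4)/(6·1)=6523/2814, b=Δ4−h4·(2M4+M5)/6=-6140/1407
t_q=17/2 → seg 4, τ=1/2; S=4+-6140/1407·τ+-6523/938·τ²+6523/2814·τ³=2771/7504

  seg 0: a=1 b=4339/1407 c=0 d=-430/1407
  seg 1: a=2 b=-7271/1407 c=-1290/469 d=2699/1407
  seg 2: a=-4 b=-6914/1407 c=1409/469 d=-239/1608
  seg 3: a=-3 b=14969/2814 c=3963/1876 d=-17009/11256
  seg 4: a=4 b=-6140/1407 c=-6523/938 d=6523/2814
S(17/2) = 2771/7504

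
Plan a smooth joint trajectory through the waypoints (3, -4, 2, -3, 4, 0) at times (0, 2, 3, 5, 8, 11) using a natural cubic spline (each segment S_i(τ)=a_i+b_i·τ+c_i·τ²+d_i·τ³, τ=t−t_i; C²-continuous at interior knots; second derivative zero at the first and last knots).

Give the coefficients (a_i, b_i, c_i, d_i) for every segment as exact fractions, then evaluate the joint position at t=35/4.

  seg 0: a=3 b=-17663/2398 c=0 d=4635/4796
  seg 1: a=-4 b=10147/2398 c=13905/2398 d=-4832/1199
  seg 2: a=2 b=815/218 c=-15087/2398 d=7607/4796
  seg 3: a=-3 b=-5741/2398 c=3867/1199 d=-35597/64746
  seg 4: a=4 b=2533/1199 c=-12395/7194 d=12395/64746
S(35/4) = 720711/153472

Δ: Δ0=-7/2, Δ1=6, Δ2=-5/2, Δ3=7/3, Δ4=-4/3
row 1: diag=6, rhs=57; c'=1/6, d'=19/2
row 2: denom=6−1·1/6=35/6; d'=(-51−1·19/2)/(35/6)=-363/35
row 3: denom=10−2·12/35=326/35; d'=(29−2·-363/35)/(326/35)=1741/326
row 4: denom=12−3·105/326=3597/326; d'=(-22−3·1741/326)/(3597/326)=-12395/3597
back: M4=-12395/3597
back: M3=1741/326−105/326·-12395/3597=7734/1199
back: M2=-363/35−12/35·7734/1199=-15087/1199
back: M1=19/2−1/6·-15087/1199=13905/1199
M: M0=0, M1=13905/1199, M2=-15087/1199, M3=7734/1199, M4=-12395/3597, M5=0
seg 0: a=3, c=M0/2=0, d=(M1−M0)/(6·2)=4635/4796, b=Δ0−h0·(2M0+M1)/6=-17663/2398
seg 1: a=-4, c=M1/2=13905/2398, d=(M2−M1)/(6·1)=-4832/1199, b=Δ1−h1·(2M1+M2)/6=10147/2398
seg 2: a=2, c=M2/2=-15087/2398, d=(M3−M2)/(6·2)=7607/4796, b=Δ2−h2·(2M2+M3)/6=815/218
seg 3: a=-3, c=M3/2=3867/1199, d=(M4−M3)/(6·3)=-35597/64746, b=Δ3−h3·(2M3+M4)/6=-5741/2398
seg 4: a=4, c=M4/2=-12395/7194, d=(M5−M4)/(6·3)=12395/64746, b=Δ4−h4·(2M4+M5)/6=2533/1199
t_q=35/4 → seg 4, τ=3/4; S=4+2533/1199·τ+-12395/7194·τ²+12395/64746·τ³=720711/153472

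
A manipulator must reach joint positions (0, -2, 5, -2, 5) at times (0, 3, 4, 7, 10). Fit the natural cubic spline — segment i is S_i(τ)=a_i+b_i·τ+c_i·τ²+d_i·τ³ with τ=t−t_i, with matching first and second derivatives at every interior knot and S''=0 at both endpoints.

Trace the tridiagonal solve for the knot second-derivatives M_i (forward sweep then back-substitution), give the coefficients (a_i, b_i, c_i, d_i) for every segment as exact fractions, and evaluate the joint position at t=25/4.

Δ: Δ0=-2/3, Δ1=7, Δ2=-7/3, Δ3=7/3
row 1: diag=8, rhs=46; c'=1/8, d'=23/4
row 2: denom=8−1·1/8=63/8; d'=(-56−1·23/4)/(63/8)=-494/63
row 3: denom=12−3·8/21=76/7; d'=(28−3·-494/63)/(76/7)=541/114
back: M3=541/114
back: M2=-494/63−8/21·541/114=-550/57
back: M1=23/4−1/8·-550/57=793/114
M: M0=0, M1=793/114, M2=-550/57, M3=541/114, M4=0
seg 0: a=0, c=M0/2=0, d=(M1−M0)/(6·3)=793/2052, b=Δ0−h0·(2M0+M1)/6=-315/76
seg 1: a=-2, c=M1/2=793/228, d=(M2−M1)/(6·1)=-631/228, b=Δ1−h1·(2M1+M2)/6=239/38
seg 2: a=5, c=M2/2=-275/57, d=(M3−M2)/(6·3)=547/684, b=Δ2−h2·(2M2+M3)/6=1127/228
seg 3: a=-2, c=M3/2=541/228, d=(M4−M3)/(6·3)=-541/2052, b=Δ3−h3·(2M3+M4)/6=-275/114
t_q=25/4 → seg 2, τ=9/4; S=5+1127/228·τ+-275/57·τ²+547/684·τ³=3923/4864

  seg 0: a=0 b=-315/76 c=0 d=793/2052
  seg 1: a=-2 b=239/38 c=793/228 d=-631/228
  seg 2: a=5 b=1127/228 c=-275/57 d=547/684
  seg 3: a=-2 b=-275/114 c=541/228 d=-541/2052
S(25/4) = 3923/4864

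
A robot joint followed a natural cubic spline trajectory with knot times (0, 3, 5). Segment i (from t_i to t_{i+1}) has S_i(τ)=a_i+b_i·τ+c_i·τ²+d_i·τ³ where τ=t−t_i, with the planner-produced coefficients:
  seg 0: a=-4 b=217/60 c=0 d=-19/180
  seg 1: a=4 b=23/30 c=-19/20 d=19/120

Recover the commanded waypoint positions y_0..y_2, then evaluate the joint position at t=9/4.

y_0=-4 y_1=4 y_2=3
S(9/4) = 3757/1280

y_0 = S_0(0) = a_0 = -4
y_1 = S_1(0) = a_1 = 4
y_2 = S_1(2) = 3
t_q=9/4 is in segment 0 (τ=9/4); S_0(τ)=3757/1280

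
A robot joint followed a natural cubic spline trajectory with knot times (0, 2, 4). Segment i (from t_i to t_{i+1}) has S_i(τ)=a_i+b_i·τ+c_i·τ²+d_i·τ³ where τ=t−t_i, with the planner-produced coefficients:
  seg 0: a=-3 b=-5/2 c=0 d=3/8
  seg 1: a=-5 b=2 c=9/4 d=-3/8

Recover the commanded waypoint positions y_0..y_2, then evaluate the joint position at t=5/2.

y_0=-3 y_1=-5 y_2=5
S(5/2) = -223/64

y_0 = S_0(0) = a_0 = -3
y_1 = S_1(0) = a_1 = -5
y_2 = S_1(2) = 5
t_q=5/2 is in segment 1 (τ=1/2); S_1(τ)=-223/64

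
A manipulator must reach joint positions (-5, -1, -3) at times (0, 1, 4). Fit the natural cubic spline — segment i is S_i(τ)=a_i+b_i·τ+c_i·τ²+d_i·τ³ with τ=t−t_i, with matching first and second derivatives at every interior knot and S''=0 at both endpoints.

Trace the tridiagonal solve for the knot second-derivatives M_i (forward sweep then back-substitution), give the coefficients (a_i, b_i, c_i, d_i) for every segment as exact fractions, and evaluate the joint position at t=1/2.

  seg 0: a=-5 b=55/12 c=0 d=-7/12
  seg 1: a=-1 b=17/6 c=-7/4 d=7/36
S(1/2) = -89/32

Δ: Δ0=4, Δ1=-2/3
row 1: diag=8, rhs=-28; c'=3/8, d'=-7/2
back: M1=-7/2
M: M0=0, M1=-7/2, M2=0
seg 0: a=-5, c=M0/2=0, d=(M1−M0)/(6·1)=-7/12, b=Δ0−h0·(2M0+M1)/6=55/12
seg 1: a=-1, c=M1/2=-7/4, d=(M2−M1)/(6·3)=7/36, b=Δ1−h1·(2M1+M2)/6=17/6
t_q=1/2 → seg 0, τ=1/2; S=-5+55/12·τ+0·τ²+-7/12·τ³=-89/32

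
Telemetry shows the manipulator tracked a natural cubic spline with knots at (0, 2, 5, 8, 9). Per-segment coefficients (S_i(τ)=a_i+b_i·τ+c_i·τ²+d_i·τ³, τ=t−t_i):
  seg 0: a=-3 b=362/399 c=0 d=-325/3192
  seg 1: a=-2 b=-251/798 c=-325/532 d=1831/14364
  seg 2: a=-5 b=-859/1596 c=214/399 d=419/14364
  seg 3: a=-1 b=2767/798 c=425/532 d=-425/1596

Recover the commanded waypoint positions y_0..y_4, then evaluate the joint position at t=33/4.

y_0=-3 y_1=-2 y_2=-5 y_3=-1 y_4=3
S(33/4) = -425/4864

y_0 = S_0(0) = a_0 = -3
y_1 = S_1(0) = a_1 = -2
y_2 = S_2(0) = a_2 = -5
y_3 = S_3(0) = a_3 = -1
y_4 = S_3(1) = 3
t_q=33/4 is in segment 3 (τ=1/4); S_3(τ)=-425/4864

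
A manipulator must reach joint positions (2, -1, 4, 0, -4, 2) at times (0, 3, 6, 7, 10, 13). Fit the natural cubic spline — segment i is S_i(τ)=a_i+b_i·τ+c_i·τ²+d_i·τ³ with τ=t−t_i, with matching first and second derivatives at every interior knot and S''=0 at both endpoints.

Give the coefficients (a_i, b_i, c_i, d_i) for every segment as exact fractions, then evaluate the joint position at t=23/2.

  seg 0: a=2 b=-1948/825 c=0 d=1123/7425
  seg 1: a=-1 b=1421/825 c=1123/825 d=-683/1485
  seg 2: a=4 b=-2086/825 c=-764/275 d=98/75
  seg 3: a=0 b=-3436/825 c=314/275 d=-98/1485
  seg 4: a=-4 b=746/825 c=452/825 d=-452/7425
S(23/2) = -889/550

Δ: Δ0=-1, Δ1=5/3, Δ2=-4, Δ3=-4/3, Δ4=2
row 1: diag=12, rhs=16; c'=1/4, d'=4/3
row 2: denom=8−3·1/4=29/4; d'=(-34−3·4/3)/(29/4)=-152/29
row 3: denom=8−1·4/29=228/29; d'=(16−1·-152/29)/(228/29)=154/57
row 4: denom=12−3·29/76=825/76; d'=(20−3·154/57)/(825/76)=904/825
back: M4=904/825
back: M3=154/57−29/76·904/825=628/275
back: M2=-152/29−4/29·628/275=-1528/275
back: M1=4/3−1/4·-1528/275=2246/825
M: M0=0, M1=2246/825, M2=-1528/275, M3=628/275, M4=904/825, M5=0
seg 0: a=2, c=M0/2=0, d=(M1−M0)/(6·3)=1123/7425, b=Δ0−h0·(2M0+M1)/6=-1948/825
seg 1: a=-1, c=M1/2=1123/825, d=(M2−M1)/(6·3)=-683/1485, b=Δ1−h1·(2M1+M2)/6=1421/825
seg 2: a=4, c=M2/2=-764/275, d=(M3−M2)/(6·1)=98/75, b=Δ2−h2·(2M2+M3)/6=-2086/825
seg 3: a=0, c=M3/2=314/275, d=(M4−M3)/(6·3)=-98/1485, b=Δ3−h3·(2M3+M4)/6=-3436/825
seg 4: a=-4, c=M4/2=452/825, d=(M5−M4)/(6·3)=-452/7425, b=Δ4−h4·(2M4+M5)/6=746/825
t_q=23/2 → seg 4, τ=3/2; S=-4+746/825·τ+452/825·τ²+-452/7425·τ³=-889/550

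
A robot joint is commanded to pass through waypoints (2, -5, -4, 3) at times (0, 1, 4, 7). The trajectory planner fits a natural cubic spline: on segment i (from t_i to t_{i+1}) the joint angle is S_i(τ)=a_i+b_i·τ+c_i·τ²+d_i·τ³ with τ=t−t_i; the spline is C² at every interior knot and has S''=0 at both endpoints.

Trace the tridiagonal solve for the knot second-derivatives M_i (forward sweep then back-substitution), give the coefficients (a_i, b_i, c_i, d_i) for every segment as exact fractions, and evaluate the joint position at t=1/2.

Δ: Δ0=-7, Δ1=1/3, Δ2=7/3
row 1: diag=8, rhs=44; c'=3/8, d'=11/2
row 2: denom=12−3·3/8=87/8; d'=(12−3·11/2)/(87/8)=-12/29
back: M2=-12/29
back: M1=11/2−3/8·-12/29=164/29
M: M0=0, M1=164/29, M2=-12/29, M3=0
seg 0: a=2, c=M0/2=0, d=(M1−M0)/(6·1)=82/87, b=Δ0−h0·(2M0+M1)/6=-691/87
seg 1: a=-5, c=M1/2=82/29, d=(M2−M1)/(6·3)=-88/261, b=Δ1−h1·(2M1+M2)/6=-445/87
seg 2: a=-4, c=M2/2=-6/29, d=(M3−M2)/(6·3)=2/87, b=Δ2−h2·(2M2+M3)/6=239/87
t_q=1/2 → seg 0, τ=1/2; S=2+-691/87·τ+0·τ²+82/87·τ³=-215/116

  seg 0: a=2 b=-691/87 c=0 d=82/87
  seg 1: a=-5 b=-445/87 c=82/29 d=-88/261
  seg 2: a=-4 b=239/87 c=-6/29 d=2/87
S(1/2) = -215/116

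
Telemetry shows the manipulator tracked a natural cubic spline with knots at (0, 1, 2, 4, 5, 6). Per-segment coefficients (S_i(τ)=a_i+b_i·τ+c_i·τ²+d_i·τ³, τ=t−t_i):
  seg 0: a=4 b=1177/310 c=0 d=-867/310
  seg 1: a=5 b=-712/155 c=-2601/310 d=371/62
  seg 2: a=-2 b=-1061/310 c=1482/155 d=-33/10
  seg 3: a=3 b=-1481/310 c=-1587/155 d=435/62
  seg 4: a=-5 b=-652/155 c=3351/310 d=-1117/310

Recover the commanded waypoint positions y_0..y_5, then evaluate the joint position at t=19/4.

y_0=4 y_1=5 y_2=-2 y_3=3 y_4=-5 y_5=-2
S(19/4) = -67107/19840

y_0 = S_0(0) = a_0 = 4
y_1 = S_1(0) = a_1 = 5
y_2 = S_2(0) = a_2 = -2
y_3 = S_3(0) = a_3 = 3
y_4 = S_4(0) = a_4 = -5
y_5 = S_4(1) = -2
t_q=19/4 is in segment 3 (τ=3/4); S_3(τ)=-67107/19840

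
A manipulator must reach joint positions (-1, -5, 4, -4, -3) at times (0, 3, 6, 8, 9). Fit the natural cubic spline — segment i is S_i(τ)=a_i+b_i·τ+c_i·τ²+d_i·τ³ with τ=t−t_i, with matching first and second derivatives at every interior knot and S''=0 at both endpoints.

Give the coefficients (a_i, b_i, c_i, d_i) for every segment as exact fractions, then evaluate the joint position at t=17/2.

  seg 0: a=-1 b=-1010/309 c=0 d=598/2781
  seg 1: a=-5 b=784/309 c=598/309 d=-1651/2781
  seg 2: a=4 b=-581/309 c=-351/103 d=1451/1236
  seg 3: a=-4 b=-440/309 c=749/206 d=-749/618
S(17/2) = -6517/1648

Δ: Δ0=-4/3, Δ1=3, Δ2=-4, Δ3=1
row 1: diag=12, rhs=26; c'=1/4, d'=13/6
row 2: denom=10−3·1/4=37/4; d'=(-42−3·13/6)/(37/4)=-194/37
row 3: denom=6−2·8/37=206/37; d'=(30−2·-194/37)/(206/37)=749/103
back: M3=749/103
back: M2=-194/37−8/37·749/103=-702/103
back: M1=13/6−1/4·-702/103=1196/309
M: M0=0, M1=1196/309, M2=-702/103, M3=749/103, M4=0
seg 0: a=-1, c=M0/2=0, d=(M1−M0)/(6·3)=598/2781, b=Δ0−h0·(2M0+M1)/6=-1010/309
seg 1: a=-5, c=M1/2=598/309, d=(M2−M1)/(6·3)=-1651/2781, b=Δ1−h1·(2M1+M2)/6=784/309
seg 2: a=4, c=M2/2=-351/103, d=(M3−M2)/(6·2)=1451/1236, b=Δ2−h2·(2M2+M3)/6=-581/309
seg 3: a=-4, c=M3/2=749/206, d=(M4−M3)/(6·1)=-749/618, b=Δ3−h3·(2M3+M4)/6=-440/309
t_q=17/2 → seg 3, τ=1/2; S=-4+-440/309·τ+749/206·τ²+-749/618·τ³=-6517/1648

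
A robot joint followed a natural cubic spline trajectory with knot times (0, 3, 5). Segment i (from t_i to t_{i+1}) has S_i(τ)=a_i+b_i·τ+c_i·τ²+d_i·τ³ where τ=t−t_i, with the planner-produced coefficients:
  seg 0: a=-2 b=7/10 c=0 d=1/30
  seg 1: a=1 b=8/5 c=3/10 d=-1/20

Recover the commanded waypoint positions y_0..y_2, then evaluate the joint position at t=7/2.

y_0 = S_0(0) = a_0 = -2
y_1 = S_1(0) = a_1 = 1
y_2 = S_1(2) = 5
t_q=7/2 is in segment 1 (τ=1/2); S_1(τ)=299/160

y_0=-2 y_1=1 y_2=5
S(7/2) = 299/160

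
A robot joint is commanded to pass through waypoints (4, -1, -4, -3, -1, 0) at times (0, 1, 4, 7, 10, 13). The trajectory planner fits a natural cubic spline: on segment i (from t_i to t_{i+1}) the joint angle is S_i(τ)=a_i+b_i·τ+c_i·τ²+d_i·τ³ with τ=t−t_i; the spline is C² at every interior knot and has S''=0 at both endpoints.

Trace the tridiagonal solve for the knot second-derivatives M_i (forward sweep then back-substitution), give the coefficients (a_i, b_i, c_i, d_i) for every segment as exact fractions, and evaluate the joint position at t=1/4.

Δ: Δ0=-5, Δ1=-1, Δ2=1/3, Δ3=2/3, Δ4=1/3
row 1: diag=8, rhs=24; c'=3/8, d'=3
row 2: denom=12−3·3/8=87/8; d'=(8−3·3)/(87/8)=-8/87
row 3: denom=12−3·8/29=324/29; d'=(2−3·-8/87)/(324/29)=11/54
row 4: denom=12−3·29/108=403/36; d'=(-2−3·11/54)/(403/36)=-94/403
back: M4=-94/403
back: M3=11/54−29/108·-94/403=322/1209
back: M2=-8/87−8/29·322/1209=-200/1209
back: M1=3−3/8·-200/1209=1234/403
M: M0=0, M1=1234/403, M2=-200/1209, M3=322/1209, M4=-94/403, M5=0
seg 0: a=4, c=M0/2=0, d=(M1−M0)/(6·1)=617/1209, b=Δ0−h0·(2M0+M1)/6=-6662/1209
seg 1: a=-1, c=M1/2=617/403, d=(M2−M1)/(6·3)=-1951/10881, b=Δ1−h1·(2M1+M2)/6=-4811/1209
seg 2: a=-4, c=M2/2=-100/1209, d=(M3−M2)/(6·3)=29/1209, b=Δ2−h2·(2M2+M3)/6=34/93
seg 3: a=-3, c=M3/2=161/1209, d=(M4−M3)/(6·3)=-302/10881, b=Δ3−h3·(2M3+M4)/6=625/1209
seg 4: a=-1, c=M4/2=-47/403, d=(M5−M4)/(6·3)=47/3627, b=Δ4−h4·(2M4+M5)/6=685/1209
t_q=1/4 → seg 0, τ=1/4; S=4+-6662/1209·τ+0·τ²+617/1209·τ³=67843/25792

  seg 0: a=4 b=-6662/1209 c=0 d=617/1209
  seg 1: a=-1 b=-4811/1209 c=617/403 d=-1951/10881
  seg 2: a=-4 b=34/93 c=-100/1209 d=29/1209
  seg 3: a=-3 b=625/1209 c=161/1209 d=-302/10881
  seg 4: a=-1 b=685/1209 c=-47/403 d=47/3627
S(1/4) = 67843/25792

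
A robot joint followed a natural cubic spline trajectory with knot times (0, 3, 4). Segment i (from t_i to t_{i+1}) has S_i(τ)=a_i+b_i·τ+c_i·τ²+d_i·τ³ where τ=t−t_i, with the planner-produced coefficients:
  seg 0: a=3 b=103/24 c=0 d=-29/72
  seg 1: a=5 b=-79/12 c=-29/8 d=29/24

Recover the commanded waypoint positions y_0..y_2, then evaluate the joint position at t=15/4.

y_0 = S_0(0) = a_0 = 3
y_1 = S_1(0) = a_1 = 5
y_2 = S_1(1) = -4
t_q=15/4 is in segment 1 (τ=3/4); S_1(τ)=-751/512

y_0=3 y_1=5 y_2=-4
S(15/4) = -751/512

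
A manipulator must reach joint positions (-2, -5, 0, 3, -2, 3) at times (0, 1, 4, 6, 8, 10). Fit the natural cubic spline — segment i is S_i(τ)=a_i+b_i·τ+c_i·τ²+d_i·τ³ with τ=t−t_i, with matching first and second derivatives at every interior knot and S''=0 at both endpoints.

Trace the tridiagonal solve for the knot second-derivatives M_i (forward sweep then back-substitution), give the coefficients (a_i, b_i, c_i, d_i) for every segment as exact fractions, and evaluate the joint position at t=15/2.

Δ: Δ0=-3, Δ1=5/3, Δ2=3/2, Δ3=-5/2, Δ4=5/2
row 1: diag=8, rhs=28; c'=3/8, d'=7/2
row 2: denom=10−3·3/8=71/8; d'=(-1−3·7/2)/(71/8)=-92/71
row 3: denom=8−2·16/71=536/71; d'=(-24−2·-92/71)/(536/71)=-190/67
row 4: denom=8−2·71/268=1001/134; d'=(30−2·-190/67)/(1001/134)=4780/1001
back: M4=4780/1001
back: M3=-190/67−71/268·4780/1001=-4105/1001
back: M2=-92/71−16/71·-4105/1001=-372/1001
back: M1=7/2−3/8·-372/1001=3643/1001
M: M0=0, M1=3643/1001, M2=-372/1001, M3=-4105/1001, M4=4780/1001, M5=0
seg 0: a=-2, c=M0/2=0, d=(M1−M0)/(6·1)=3643/6006, b=Δ0−h0·(2M0+M1)/6=-21661/6006
seg 1: a=-5, c=M1/2=3643/2002, d=(M2−M1)/(6·3)=-365/1638, b=Δ1−h1·(2M1+M2)/6=-5366/3003
seg 2: a=0, c=M2/2=-186/1001, d=(M3−M2)/(6·2)=-3733/12012, b=Δ2−h2·(2M2+M3)/6=1439/462
seg 3: a=3, c=M3/2=-4105/2002, d=(M4−M3)/(6·2)=8885/12012, b=Δ3−h3·(2M3+M4)/6=-1165/858
seg 4: a=-2, c=M4/2=2390/1001, d=(M5−M4)/(6·2)=-1195/3003, b=Δ4−h4·(2M4+M5)/6=-4105/6006
t_q=15/2 → seg 3, τ=3/2; S=3+-1165/858·τ+-4105/2002·τ²+8885/12012·τ³=-2843/2464

  seg 0: a=-2 b=-21661/6006 c=0 d=3643/6006
  seg 1: a=-5 b=-5366/3003 c=3643/2002 d=-365/1638
  seg 2: a=0 b=1439/462 c=-186/1001 d=-3733/12012
  seg 3: a=3 b=-1165/858 c=-4105/2002 d=8885/12012
  seg 4: a=-2 b=-4105/6006 c=2390/1001 d=-1195/3003
S(15/2) = -2843/2464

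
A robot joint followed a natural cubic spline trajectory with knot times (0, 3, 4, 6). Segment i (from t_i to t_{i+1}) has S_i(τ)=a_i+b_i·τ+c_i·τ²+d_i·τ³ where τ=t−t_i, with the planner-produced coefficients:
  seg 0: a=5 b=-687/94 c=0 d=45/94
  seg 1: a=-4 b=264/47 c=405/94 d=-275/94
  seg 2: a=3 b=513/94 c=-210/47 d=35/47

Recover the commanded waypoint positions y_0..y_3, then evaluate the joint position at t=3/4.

y_0 = S_0(0) = a_0 = 5
y_1 = S_1(0) = a_1 = -4
y_2 = S_2(0) = a_2 = 3
y_3 = S_2(2) = 2
t_q=3/4 is in segment 0 (τ=3/4); S_0(τ)=-1681/6016

y_0=5 y_1=-4 y_2=3 y_3=2
S(3/4) = -1681/6016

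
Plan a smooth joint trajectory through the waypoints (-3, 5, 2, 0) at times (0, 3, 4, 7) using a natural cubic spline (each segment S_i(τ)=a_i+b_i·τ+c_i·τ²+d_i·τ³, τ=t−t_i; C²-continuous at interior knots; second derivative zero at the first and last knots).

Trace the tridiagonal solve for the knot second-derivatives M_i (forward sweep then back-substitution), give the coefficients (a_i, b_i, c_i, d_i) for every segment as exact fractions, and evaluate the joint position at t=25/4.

Δ: Δ0=8/3, Δ1=-3, Δ2=-2/3
row 1: diag=8, rhs=-34; c'=1/8, d'=-17/4
row 2: denom=8−1·1/8=63/8; d'=(14−1·-17/4)/(63/8)=146/63
back: M2=146/63
back: M1=-17/4−1/8·146/63=-286/63
M: M0=0, M1=-286/63, M2=146/63, M3=0
seg 0: a=-3, c=M0/2=0, d=(M1−M0)/(6·3)=-143/567, b=Δ0−h0·(2M0+M1)/6=311/63
seg 1: a=5, c=M1/2=-143/63, d=(M2−M1)/(6·1)=8/7, b=Δ1−h1·(2M1+M2)/6=-118/63
seg 2: a=2, c=M2/2=73/63, d=(M3−M2)/(6·3)=-73/567, b=Δ2−h2·(2M2+M3)/6=-188/63
t_q=25/4 → seg 2, τ=9/4; S=2+-188/63·τ+73/63·τ²+-73/567·τ³=-141/448

  seg 0: a=-3 b=311/63 c=0 d=-143/567
  seg 1: a=5 b=-118/63 c=-143/63 d=8/7
  seg 2: a=2 b=-188/63 c=73/63 d=-73/567
S(25/4) = -141/448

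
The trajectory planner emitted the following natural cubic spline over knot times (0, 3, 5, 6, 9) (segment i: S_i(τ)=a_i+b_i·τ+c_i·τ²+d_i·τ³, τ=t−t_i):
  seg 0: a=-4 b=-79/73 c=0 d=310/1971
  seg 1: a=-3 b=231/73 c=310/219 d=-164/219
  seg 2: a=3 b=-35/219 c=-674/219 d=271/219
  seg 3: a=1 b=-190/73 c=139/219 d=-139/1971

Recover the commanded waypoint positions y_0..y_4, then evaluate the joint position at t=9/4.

y_0=-4 y_1=-3 y_2=3 y_3=1 y_4=-3
S(9/4) = -10847/2336

y_0 = S_0(0) = a_0 = -4
y_1 = S_1(0) = a_1 = -3
y_2 = S_2(0) = a_2 = 3
y_3 = S_3(0) = a_3 = 1
y_4 = S_3(3) = -3
t_q=9/4 is in segment 0 (τ=9/4); S_0(τ)=-10847/2336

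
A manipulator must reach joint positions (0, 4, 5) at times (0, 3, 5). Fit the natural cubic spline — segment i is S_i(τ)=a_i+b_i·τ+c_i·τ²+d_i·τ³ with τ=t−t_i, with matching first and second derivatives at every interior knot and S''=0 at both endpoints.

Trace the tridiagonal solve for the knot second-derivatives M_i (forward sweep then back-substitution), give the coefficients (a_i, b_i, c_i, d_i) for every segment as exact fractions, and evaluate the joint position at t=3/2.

Δ: Δ0=4/3, Δ1=1/2
row 1: diag=10, rhs=-5; c'=1/5, d'=-1/2
back: M1=-1/2
M: M0=0, M1=-1/2, M2=0
seg 0: a=0, c=M0/2=0, d=(M1−M0)/(6·3)=-1/36, b=Δ0−h0·(2M0+M1)/6=19/12
seg 1: a=4, c=M1/2=-1/4, d=(M2−M1)/(6·2)=1/24, b=Δ1−h1·(2M1+M2)/6=5/6
t_q=3/2 → seg 0, τ=3/2; S=0+19/12·τ+0·τ²+-1/36·τ³=73/32

  seg 0: a=0 b=19/12 c=0 d=-1/36
  seg 1: a=4 b=5/6 c=-1/4 d=1/24
S(3/2) = 73/32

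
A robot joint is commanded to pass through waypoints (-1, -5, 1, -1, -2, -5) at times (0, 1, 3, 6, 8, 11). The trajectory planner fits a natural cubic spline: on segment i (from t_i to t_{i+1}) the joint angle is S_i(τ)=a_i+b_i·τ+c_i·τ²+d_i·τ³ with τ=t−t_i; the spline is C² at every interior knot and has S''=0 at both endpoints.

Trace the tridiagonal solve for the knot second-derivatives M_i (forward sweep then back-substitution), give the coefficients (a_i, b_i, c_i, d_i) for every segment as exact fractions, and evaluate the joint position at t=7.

  seg 0: a=-1 b=-4359/806 c=0 d=1135/806
  seg 1: a=-5 b=-477/403 c=3405/806 d=-1719/1612
  seg 2: a=1 b=1176/403 c=-876/403 d=3550/10881
  seg 3: a=-1 b=-530/403 c=922/1209 d=-1717/9672
  seg 4: a=-2 b=-955/2418 c=-1463/4836 d=1463/43524
S(7) = -16733/9672

Δ: Δ0=-4, Δ1=3, Δ2=-2/3, Δ3=-1/2, Δ4=-1
row 1: diag=6, rhs=42; c'=1/3, d'=7
row 2: denom=10−2·1/3=28/3; d'=(-22−2·7)/(28/3)=-27/7
row 3: denom=10−3·9/28=253/28; d'=(1−3·-27/7)/(253/28)=32/23
row 4: denom=10−2·56/253=2418/253; d'=(-3−2·32/23)/(2418/253)=-1463/2418
back: M4=-1463/2418
back: M3=32/23−56/253·-1463/2418=1844/1209
back: M2=-27/7−9/28·1844/1209=-1752/403
back: M1=7−1/3·-1752/403=3405/403
M: M0=0, M1=3405/403, M2=-1752/403, M3=1844/1209, M4=-1463/2418, M5=0
seg 0: a=-1, c=M0/2=0, d=(M1−M0)/(6·1)=1135/806, b=Δ0−h0·(2M0+M1)/6=-4359/806
seg 1: a=-5, c=M1/2=3405/806, d=(M2−M1)/(6·2)=-1719/1612, b=Δ1−h1·(2M1+M2)/6=-477/403
seg 2: a=1, c=M2/2=-876/403, d=(M3−M2)/(6·3)=3550/10881, b=Δ2−h2·(2M2+M3)/6=1176/403
seg 3: a=-1, c=M3/2=922/1209, d=(M4−M3)/(6·2)=-1717/9672, b=Δ3−h3·(2M3+M4)/6=-530/403
seg 4: a=-2, c=M4/2=-1463/4836, d=(M5−M4)/(6·3)=1463/43524, b=Δ4−h4·(2M4+M5)/6=-955/2418
t_q=7 → seg 3, τ=1; S=-1+-530/403·τ+922/1209·τ²+-1717/9672·τ³=-16733/9672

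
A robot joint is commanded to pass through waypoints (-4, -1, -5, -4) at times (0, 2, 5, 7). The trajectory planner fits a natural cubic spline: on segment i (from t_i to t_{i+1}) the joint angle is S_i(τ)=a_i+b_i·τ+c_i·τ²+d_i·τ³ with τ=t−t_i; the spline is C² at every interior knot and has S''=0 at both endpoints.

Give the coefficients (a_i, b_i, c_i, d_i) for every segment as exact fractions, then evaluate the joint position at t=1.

  seg 0: a=-4 b=175/78 c=0 d=-29/156
  seg 1: a=-1 b=1/78 c=-29/26 d=2/9
  seg 2: a=-5 b=-53/78 c=23/26 d=-23/156
S(1) = -101/52

Δ: Δ0=3/2, Δ1=-4/3, Δ2=1/2
row 1: diag=10, rhs=-17; c'=3/10, d'=-17/10
row 2: denom=10−3·3/10=91/10; d'=(11−3·-17/10)/(91/10)=23/13
back: M2=23/13
back: M1=-17/10−3/10·23/13=-29/13
M: M0=0, M1=-29/13, M2=23/13, M3=0
seg 0: a=-4, c=M0/2=0, d=(M1−M0)/(6·2)=-29/156, b=Δ0−h0·(2M0+M1)/6=175/78
seg 1: a=-1, c=M1/2=-29/26, d=(M2−M1)/(6·3)=2/9, b=Δ1−h1·(2M1+M2)/6=1/78
seg 2: a=-5, c=M2/2=23/26, d=(M3−M2)/(6·2)=-23/156, b=Δ2−h2·(2M2+M3)/6=-53/78
t_q=1 → seg 0, τ=1; S=-4+175/78·τ+0·τ²+-29/156·τ³=-101/52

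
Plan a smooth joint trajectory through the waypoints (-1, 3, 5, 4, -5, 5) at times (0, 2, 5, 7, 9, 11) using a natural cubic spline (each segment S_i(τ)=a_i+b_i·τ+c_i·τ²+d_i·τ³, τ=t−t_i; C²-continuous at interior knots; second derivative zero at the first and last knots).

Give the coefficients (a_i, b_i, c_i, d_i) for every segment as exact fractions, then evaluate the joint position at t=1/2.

  seg 0: a=-1 b=1798/771 c=0 d=-64/771
  seg 1: a=3 b=1030/771 c=-128/257 d=212/2313
  seg 2: a=5 b=634/771 c=84/257 d=-3047/6168
  seg 3: a=4 b=-5857/1542 c=-2711/1028 d=7051/6168
  seg 4: a=-5 b=-485/771 c=1085/257 d=-1085/1542
S(1/2) = 40/257

Δ: Δ0=2, Δ1=2/3, Δ2=-1/2, Δ3=-9/2, Δ4=5
row 1: diag=10, rhs=-8; c'=3/10, d'=-4/5
row 2: denom=10−3·3/10=91/10; d'=(-7−3·-4/5)/(91/10)=-46/91
row 3: denom=8−2·20/91=688/91; d'=(-24−2·-46/91)/(688/91)=-523/172
row 4: denom=8−2·91/344=1285/172; d'=(57−2·-523/172)/(1285/172)=2170/257
back: M4=2170/257
back: M3=-523/172−91/344·2170/257=-2711/514
back: M2=-46/91−20/91·-2711/514=168/257
back: M1=-4/5−3/10·168/257=-256/257
M: M0=0, M1=-256/257, M2=168/257, M3=-2711/514, M4=2170/257, M5=0
seg 0: a=-1, c=M0/2=0, d=(M1−M0)/(6·2)=-64/771, b=Δ0−h0·(2M0+M1)/6=1798/771
seg 1: a=3, c=M1/2=-128/257, d=(M2−M1)/(6·3)=212/2313, b=Δ1−h1·(2M1+M2)/6=1030/771
seg 2: a=5, c=M2/2=84/257, d=(M3−M2)/(6·2)=-3047/6168, b=Δ2−h2·(2M2+M3)/6=634/771
seg 3: a=4, c=M3/2=-2711/1028, d=(M4−M3)/(6·2)=7051/6168, b=Δ3−h3·(2M3+M4)/6=-5857/1542
seg 4: a=-5, c=M4/2=1085/257, d=(M5−M4)/(6·2)=-1085/1542, b=Δ4−h4·(2M4+M5)/6=-485/771
t_q=1/2 → seg 0, τ=1/2; S=-1+1798/771·τ+0·τ²+-64/771·τ³=40/257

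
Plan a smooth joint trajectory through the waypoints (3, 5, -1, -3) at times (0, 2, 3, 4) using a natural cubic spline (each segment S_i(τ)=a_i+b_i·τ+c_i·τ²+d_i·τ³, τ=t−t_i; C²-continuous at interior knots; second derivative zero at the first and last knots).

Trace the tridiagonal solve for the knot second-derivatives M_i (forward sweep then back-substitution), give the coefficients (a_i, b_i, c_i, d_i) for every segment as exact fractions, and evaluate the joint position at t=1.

Δ: Δ0=1, Δ1=-6, Δ2=-2
row 1: diag=6, rhs=-42; c'=1/6, d'=-7
row 2: denom=4−1·1/6=23/6; d'=(24−1·-7)/(23/6)=186/23
back: M2=186/23
back: M1=-7−1/6·186/23=-192/23
M: M0=0, M1=-192/23, M2=186/23, M3=0
seg 0: a=3, c=M0/2=0, d=(M1−M0)/(6·2)=-16/23, b=Δ0−h0·(2M0+M1)/6=87/23
seg 1: a=5, c=M1/2=-96/23, d=(M2−M1)/(6·1)=63/23, b=Δ1−h1·(2M1+M2)/6=-105/23
seg 2: a=-1, c=M2/2=93/23, d=(M3−M2)/(6·1)=-31/23, b=Δ2−h2·(2M2+M3)/6=-108/23
t_q=1 → seg 0, τ=1; S=3+87/23·τ+0·τ²+-16/23·τ³=140/23

  seg 0: a=3 b=87/23 c=0 d=-16/23
  seg 1: a=5 b=-105/23 c=-96/23 d=63/23
  seg 2: a=-1 b=-108/23 c=93/23 d=-31/23
S(1) = 140/23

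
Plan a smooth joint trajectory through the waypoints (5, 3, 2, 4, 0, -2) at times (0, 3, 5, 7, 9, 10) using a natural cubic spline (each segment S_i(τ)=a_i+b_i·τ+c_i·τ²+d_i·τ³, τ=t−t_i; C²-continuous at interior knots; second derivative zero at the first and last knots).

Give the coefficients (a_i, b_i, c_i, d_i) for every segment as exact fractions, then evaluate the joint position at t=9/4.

  seg 0: a=5 b=-152/291 c=0 d=-14/873
  seg 1: a=3 b=-278/291 c=-14/97 d=433/2328
  seg 2: a=2 b=407/582 c=377/388 d=-239/582
  seg 3: a=4 b=-199/582 c=-579/388 d=193/582
  seg 4: a=0 b=-1357/582 c=193/388 d=-193/1164
S(9/4) = 11305/3104

Δ: Δ0=-2/3, Δ1=-1/2, Δ2=1, Δ3=-2, Δ4=-2
row 1: diag=10, rhs=1; c'=1/5, d'=1/10
row 2: denom=8−2·1/5=38/5; d'=(9−2·1/10)/(38/5)=22/19
row 3: denom=8−2·5/19=142/19; d'=(-18−2·22/19)/(142/19)=-193/71
row 4: denom=6−2·19/71=388/71; d'=(0−2·-193/71)/(388/71)=193/194
back: M4=193/194
back: M3=-193/71−19/71·193/194=-579/194
back: M2=22/19−5/19·-579/194=377/194
back: M1=1/10−1/5·377/194=-28/97
M: M0=0, M1=-28/97, M2=377/194, M3=-579/194, M4=193/194, M5=0
seg 0: a=5, c=M0/2=0, d=(M1−M0)/(6·3)=-14/873, b=Δ0−h0·(2M0+M1)/6=-152/291
seg 1: a=3, c=M1/2=-14/97, d=(M2−M1)/(6·2)=433/2328, b=Δ1−h1·(2M1+M2)/6=-278/291
seg 2: a=2, c=M2/2=377/388, d=(M3−M2)/(6·2)=-239/582, b=Δ2−h2·(2M2+M3)/6=407/582
seg 3: a=4, c=M3/2=-579/388, d=(M4−M3)/(6·2)=193/582, b=Δ3−h3·(2M3+M4)/6=-199/582
seg 4: a=0, c=M4/2=193/388, d=(M5−M4)/(6·1)=-193/1164, b=Δ4−h4·(2M4+M5)/6=-1357/582
t_q=9/4 → seg 0, τ=9/4; S=5+-152/291·τ+0·τ²+-14/873·τ³=11305/3104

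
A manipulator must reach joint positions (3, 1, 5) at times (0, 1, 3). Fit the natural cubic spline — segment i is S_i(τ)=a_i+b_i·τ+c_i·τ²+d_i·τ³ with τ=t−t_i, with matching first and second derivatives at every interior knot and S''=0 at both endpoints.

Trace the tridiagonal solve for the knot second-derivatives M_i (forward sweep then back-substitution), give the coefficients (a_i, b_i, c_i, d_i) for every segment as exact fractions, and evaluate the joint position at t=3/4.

  seg 0: a=3 b=-8/3 c=0 d=2/3
  seg 1: a=1 b=-2/3 c=2 d=-1/3
S(3/4) = 41/32

Δ: Δ0=-2, Δ1=2
row 1: diag=6, rhs=24; c'=1/3, d'=4
back: M1=4
M: M0=0, M1=4, M2=0
seg 0: a=3, c=M0/2=0, d=(M1−M0)/(6·1)=2/3, b=Δ0−h0·(2M0+M1)/6=-8/3
seg 1: a=1, c=M1/2=2, d=(M2−M1)/(6·2)=-1/3, b=Δ1−h1·(2M1+M2)/6=-2/3
t_q=3/4 → seg 0, τ=3/4; S=3+-8/3·τ+0·τ²+2/3·τ³=41/32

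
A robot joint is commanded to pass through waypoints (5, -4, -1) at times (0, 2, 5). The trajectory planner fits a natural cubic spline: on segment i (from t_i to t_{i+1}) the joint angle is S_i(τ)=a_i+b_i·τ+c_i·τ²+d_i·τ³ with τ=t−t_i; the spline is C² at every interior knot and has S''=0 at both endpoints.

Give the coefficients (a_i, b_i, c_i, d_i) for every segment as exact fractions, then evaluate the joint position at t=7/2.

Δ: Δ0=-9/2, Δ1=1
row 1: diag=10, rhs=33; c'=3/10, d'=33/10
back: M1=33/10
M: M0=0, M1=33/10, M2=0
seg 0: a=5, c=M0/2=0, d=(M1−M0)/(6·2)=11/40, b=Δ0−h0·(2M0+M1)/6=-28/5
seg 1: a=-4, c=M1/2=33/20, d=(M2−M1)/(6·3)=-11/60, b=Δ1−h1·(2M1+M2)/6=-23/10
t_q=7/2 → seg 1, τ=3/2; S=-4+-23/10·τ+33/20·τ²+-11/60·τ³=-697/160

  seg 0: a=5 b=-28/5 c=0 d=11/40
  seg 1: a=-4 b=-23/10 c=33/20 d=-11/60
S(7/2) = -697/160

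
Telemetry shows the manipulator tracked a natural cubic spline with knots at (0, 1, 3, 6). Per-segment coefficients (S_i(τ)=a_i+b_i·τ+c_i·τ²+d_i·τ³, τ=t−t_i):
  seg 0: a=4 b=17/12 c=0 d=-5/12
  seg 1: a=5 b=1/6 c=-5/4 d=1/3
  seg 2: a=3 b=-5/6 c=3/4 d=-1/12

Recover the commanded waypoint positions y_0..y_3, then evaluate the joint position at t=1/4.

y_0 = S_0(0) = a_0 = 4
y_1 = S_1(0) = a_1 = 5
y_2 = S_2(0) = a_2 = 3
y_3 = S_2(3) = 5
t_q=1/4 is in segment 0 (τ=1/4); S_0(τ)=1113/256

y_0=4 y_1=5 y_2=3 y_3=5
S(1/4) = 1113/256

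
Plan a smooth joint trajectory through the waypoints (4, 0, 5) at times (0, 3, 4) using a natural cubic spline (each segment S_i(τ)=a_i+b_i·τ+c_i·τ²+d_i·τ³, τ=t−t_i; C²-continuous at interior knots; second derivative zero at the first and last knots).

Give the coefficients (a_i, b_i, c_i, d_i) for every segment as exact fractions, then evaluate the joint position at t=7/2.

Δ: Δ0=-4/3, Δ1=5
row 1: diag=8, rhs=38; c'=1/8, d'=19/4
back: M1=19/4
M: M0=0, M1=19/4, M2=0
seg 0: a=4, c=M0/2=0, d=(M1−M0)/(6·3)=19/72, b=Δ0−h0·(2M0+M1)/6=-89/24
seg 1: a=0, c=M1/2=19/8, d=(M2−M1)/(6·1)=-19/24, b=Δ1−h1·(2M1+M2)/6=41/12
t_q=7/2 → seg 1, τ=1/2; S=0+41/12·τ+19/8·τ²+-19/24·τ³=141/64

  seg 0: a=4 b=-89/24 c=0 d=19/72
  seg 1: a=0 b=41/12 c=19/8 d=-19/24
S(7/2) = 141/64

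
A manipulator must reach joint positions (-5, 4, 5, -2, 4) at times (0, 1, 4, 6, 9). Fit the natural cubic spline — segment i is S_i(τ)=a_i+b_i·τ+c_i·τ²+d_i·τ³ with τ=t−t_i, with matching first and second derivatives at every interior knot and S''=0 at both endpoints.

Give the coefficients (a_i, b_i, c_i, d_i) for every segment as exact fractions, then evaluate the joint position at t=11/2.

Δ: Δ0=9, Δ1=1/3, Δ2=-7/2, Δ3=2
row 1: diag=8, rhs=-52; c'=3/8, d'=-13/2
row 2: denom=10−3·3/8=71/8; d'=(-23−3·-13/2)/(71/8)=-28/71
row 3: denom=10−2·16/71=678/71; d'=(33−2·-28/71)/(678/71)=2399/678
back: M3=2399/678
back: M2=-28/71−16/71·2399/678=-404/339
back: M1=-13/2−3/8·-404/339=-684/113
M: M0=0, M1=-684/113, M2=-404/339, M3=2399/678, M4=0
seg 0: a=-5, c=M0/2=0, d=(M1−M0)/(6·1)=-114/113, b=Δ0−h0·(2M0+M1)/6=1131/113
seg 1: a=4, c=M1/2=-342/113, d=(M2−M1)/(6·3)=824/3051, b=Δ1−h1·(2M1+M2)/6=789/113
seg 2: a=5, c=M2/2=-202/339, d=(M3−M2)/(6·2)=1069/2712, b=Δ2−h2·(2M2+M3)/6=-439/113
seg 3: a=-2, c=M3/2=2399/1356, d=(M4−M3)/(6·3)=-2399/12204, b=Δ3−h3·(2M3+M4)/6=-1043/678
t_q=11/2 → seg 2, τ=3/2; S=5+-439/113·τ+-202/339·τ²+1069/2712·τ³=-6059/7232

  seg 0: a=-5 b=1131/113 c=0 d=-114/113
  seg 1: a=4 b=789/113 c=-342/113 d=824/3051
  seg 2: a=5 b=-439/113 c=-202/339 d=1069/2712
  seg 3: a=-2 b=-1043/678 c=2399/1356 d=-2399/12204
S(11/2) = -6059/7232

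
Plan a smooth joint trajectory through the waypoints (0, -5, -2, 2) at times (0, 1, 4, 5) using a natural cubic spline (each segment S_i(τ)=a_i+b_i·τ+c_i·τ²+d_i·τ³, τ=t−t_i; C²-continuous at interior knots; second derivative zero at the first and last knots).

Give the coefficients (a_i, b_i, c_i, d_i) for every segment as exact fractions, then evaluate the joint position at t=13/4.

Δ: Δ0=-5, Δ1=1, Δ2=4
row 1: diag=8, rhs=36; c'=3/8, d'=9/2
row 2: denom=8−3·3/8=55/8; d'=(18−3·9/2)/(55/8)=36/55
back: M2=36/55
back: M1=9/2−3/8·36/55=234/55
M: M0=0, M1=234/55, M2=36/55, M3=0
seg 0: a=0, c=M0/2=0, d=(M1−M0)/(6·1)=39/55, b=Δ0−h0·(2M0+M1)/6=-314/55
seg 1: a=-5, c=M1/2=117/55, d=(M2−M1)/(6·3)=-1/5, b=Δ1−h1·(2M1+M2)/6=-197/55
seg 2: a=-2, c=M2/2=18/55, d=(M3−M2)/(6·1)=-6/55, b=Δ2−h2·(2M2+M3)/6=208/55
t_q=13/4 → seg 1, τ=9/4; S=-5+-197/55·τ+117/55·τ²+-1/5·τ³=-16079/3520

  seg 0: a=0 b=-314/55 c=0 d=39/55
  seg 1: a=-5 b=-197/55 c=117/55 d=-1/5
  seg 2: a=-2 b=208/55 c=18/55 d=-6/55
S(13/4) = -16079/3520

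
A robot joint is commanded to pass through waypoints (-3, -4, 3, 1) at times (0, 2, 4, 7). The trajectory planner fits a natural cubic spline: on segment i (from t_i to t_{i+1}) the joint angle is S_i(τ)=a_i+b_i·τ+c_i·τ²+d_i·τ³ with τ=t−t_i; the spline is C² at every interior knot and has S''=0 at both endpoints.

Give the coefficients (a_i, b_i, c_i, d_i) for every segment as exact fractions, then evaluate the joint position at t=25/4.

Δ: Δ0=-1/2, Δ1=7/2, Δ2=-2/3
row 1: diag=8, rhs=24; c'=1/4, d'=3
row 2: denom=10−2·1/4=19/2; d'=(-25−2·3)/(19/2)=-62/19
back: M2=-62/19
back: M1=3−1/4·-62/19=145/38
M: M0=0, M1=145/38, M2=-62/19, M3=0
seg 0: a=-3, c=M0/2=0, d=(M1−M0)/(6·2)=145/456, b=Δ0−h0·(2M0+M1)/6=-101/57
seg 1: a=-4, c=M1/2=145/76, d=(M2−M1)/(6·2)=-269/456, b=Δ1−h1·(2M1+M2)/6=233/114
seg 2: a=3, c=M2/2=-31/19, d=(M3−M2)/(6·3)=31/171, b=Δ2−h2·(2M2+M3)/6=148/57
t_q=25/4 → seg 2, τ=9/4; S=3+148/57·τ+-31/19·τ²+31/171·τ³=3219/1216

  seg 0: a=-3 b=-101/57 c=0 d=145/456
  seg 1: a=-4 b=233/114 c=145/76 d=-269/456
  seg 2: a=3 b=148/57 c=-31/19 d=31/171
S(25/4) = 3219/1216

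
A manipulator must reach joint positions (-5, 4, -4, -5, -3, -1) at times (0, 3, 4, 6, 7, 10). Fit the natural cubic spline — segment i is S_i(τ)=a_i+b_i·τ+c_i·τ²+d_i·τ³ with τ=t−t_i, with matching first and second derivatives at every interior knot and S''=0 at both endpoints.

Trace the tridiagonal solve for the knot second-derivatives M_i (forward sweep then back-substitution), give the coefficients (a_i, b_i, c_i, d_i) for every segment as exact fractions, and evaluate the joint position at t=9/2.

  seg 0: a=-5 b=30077/3906 c=0 d=-18359/35154
  seg 1: a=4 b=-12500/1953 c=-18359/3906 d=4037/1302
  seg 2: a=-4 b=-25385/3906 c=8987/1953 d=-149/186
  seg 3: a=-5 b=8963/3906 c=-400/1953 d=-39/434
  seg 4: a=-3 b=3155/1953 c=-1853/3906 d=1853/35154
S(9/2) = -64571/10416

Δ: Δ0=3, Δ1=-8, Δ2=-1/2, Δ3=2, Δ4=2/3
row 1: diag=8, rhs=-66; c'=1/8, d'=-33/4
row 2: denom=6−1·1/8=47/8; d'=(45−1·-33/4)/(47/8)=426/47
row 3: denom=6−2·16/47=250/47; d'=(15−2·426/47)/(250/47)=-147/250
row 4: denom=8−1·47/250=1953/250; d'=(-8−1·-147/250)/(1953/250)=-1853/1953
back: M4=-1853/1953
back: M3=-147/250−47/250·-1853/1953=-800/1953
back: M2=426/47−16/47·-800/1953=17974/1953
back: M1=-33/4−1/8·17974/1953=-18359/1953
M: M0=0, M1=-18359/1953, M2=17974/1953, M3=-800/1953, M4=-1853/1953, M5=0
seg 0: a=-5, c=M0/2=0, d=(M1−M0)/(6·3)=-18359/35154, b=Δ0−h0·(2M0+M1)/6=30077/3906
seg 1: a=4, c=M1/2=-18359/3906, d=(M2−M1)/(6·1)=4037/1302, b=Δ1−h1·(2M1+M2)/6=-12500/1953
seg 2: a=-4, c=M2/2=8987/1953, d=(M3−M2)/(6·2)=-149/186, b=Δ2−h2·(2M2+M3)/6=-25385/3906
seg 3: a=-5, c=M3/2=-400/1953, d=(M4−M3)/(6·1)=-39/434, b=Δ3−h3·(2M3+M4)/6=8963/3906
seg 4: a=-3, c=M4/2=-1853/3906, d=(M5−M4)/(6·3)=1853/35154, b=Δ4−h4·(2M4+M5)/6=3155/1953
t_q=9/2 → seg 2, τ=1/2; S=-4+-25385/3906·τ+8987/1953·τ²+-149/186·τ³=-64571/10416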